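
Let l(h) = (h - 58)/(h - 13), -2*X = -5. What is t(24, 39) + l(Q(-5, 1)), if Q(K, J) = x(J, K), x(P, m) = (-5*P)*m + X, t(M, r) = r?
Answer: 1070/29 ≈ 36.897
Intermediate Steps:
X = 5/2 (X = -½*(-5) = 5/2 ≈ 2.5000)
x(P, m) = 5/2 - 5*P*m (x(P, m) = (-5*P)*m + 5/2 = -5*P*m + 5/2 = 5/2 - 5*P*m)
Q(K, J) = 5/2 - 5*J*K
l(h) = (-58 + h)/(-13 + h)
t(24, 39) + l(Q(-5, 1)) = 39 + (-58 + (5/2 - 5*1*(-5)))/(-13 + (5/2 - 5*1*(-5))) = 39 + (-58 + (5/2 + 25))/(-13 + (5/2 + 25)) = 39 + (-58 + 55/2)/(-13 + 55/2) = 39 - 61/2/(29/2) = 39 + (2/29)*(-61/2) = 39 - 61/29 = 1070/29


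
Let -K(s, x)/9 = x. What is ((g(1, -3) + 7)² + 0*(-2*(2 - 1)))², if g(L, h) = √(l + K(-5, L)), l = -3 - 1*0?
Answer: -983 + 2072*I*√3 ≈ -983.0 + 3588.8*I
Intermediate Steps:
K(s, x) = -9*x
l = -3 (l = -3 + 0 = -3)
g(L, h) = √(-3 - 9*L)
((g(1, -3) + 7)² + 0*(-2*(2 - 1)))² = ((√(-3 - 9*1) + 7)² + 0*(-2*(2 - 1)))² = ((√(-3 - 9) + 7)² + 0*(-2*1))² = ((√(-12) + 7)² + 0*(-2))² = ((2*I*√3 + 7)² + 0)² = ((7 + 2*I*√3)² + 0)² = ((7 + 2*I*√3)²)² = (7 + 2*I*√3)⁴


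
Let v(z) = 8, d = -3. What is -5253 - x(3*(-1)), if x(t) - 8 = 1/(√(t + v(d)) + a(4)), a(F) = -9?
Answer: -399827/76 + √5/76 ≈ -5260.9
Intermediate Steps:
x(t) = 8 + 1/(-9 + √(8 + t)) (x(t) = 8 + 1/(√(t + 8) - 9) = 8 + 1/(√(8 + t) - 9) = 8 + 1/(-9 + √(8 + t)))
-5253 - x(3*(-1)) = -5253 - (-71 + 8*√(8 + 3*(-1)))/(-9 + √(8 + 3*(-1))) = -5253 - (-71 + 8*√(8 - 3))/(-9 + √(8 - 3)) = -5253 - (-71 + 8*√5)/(-9 + √5)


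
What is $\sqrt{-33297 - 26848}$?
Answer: $i \sqrt{60145} \approx 245.24 i$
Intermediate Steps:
$\sqrt{-33297 - 26848} = \sqrt{-60145} = i \sqrt{60145}$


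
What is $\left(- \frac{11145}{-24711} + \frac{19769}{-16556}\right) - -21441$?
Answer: $\frac{2923845831739}{136371772} \approx 21440.0$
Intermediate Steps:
$\left(- \frac{11145}{-24711} + \frac{19769}{-16556}\right) - -21441 = \left(\left(-11145\right) \left(- \frac{1}{24711}\right) + 19769 \left(- \frac{1}{16556}\right)\right) + 21441 = \left(\frac{3715}{8237} - \frac{19769}{16556}\right) + 21441 = - \frac{101331713}{136371772} + 21441 = \frac{2923845831739}{136371772}$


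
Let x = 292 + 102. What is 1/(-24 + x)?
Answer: 1/370 ≈ 0.0027027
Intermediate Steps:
x = 394
1/(-24 + x) = 1/(-24 + 394) = 1/370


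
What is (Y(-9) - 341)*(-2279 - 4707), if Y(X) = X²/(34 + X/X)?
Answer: 11830292/5 ≈ 2.3661e+6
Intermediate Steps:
Y(X) = X²/35 (Y(X) = X²/(34 + 1) = X²/35)
(Y(-9) - 341)*(-2279 - 4707) = ((1/35)*(-9)² - 341)*(-2279 - 4707) = ((1/35)*81 - 341)*(-6986) = (81/35 - 341)*(-6986) = -11854/35*(-6986) = 11830292/5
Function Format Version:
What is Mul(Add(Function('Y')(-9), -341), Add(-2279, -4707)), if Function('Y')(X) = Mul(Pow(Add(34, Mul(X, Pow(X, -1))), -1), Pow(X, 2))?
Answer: Rational(11830292, 5) ≈ 2.3661e+6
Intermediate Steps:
Function('Y')(X) = Mul(Rational(1, 35), Pow(X, 2)) (Function('Y')(X) = Mul(Pow(Add(34, 1), -1), Pow(X, 2)) = Mul(Pow(35, -1), Pow(X, 2)) = Mul(Rational(1, 35), Pow(X, 2)))
Mul(Add(Function('Y')(-9), -341), Add(-2279, -4707)) = Mul(Add(Mul(Rational(1, 35), Pow(-9, 2)), -341), Add(-2279, -4707)) = Mul(Add(Mul(Rational(1, 35), 81), -341), -6986) = Mul(Add(Rational(81, 35), -341), -6986) = Mul(Rational(-11854, 35), -6986) = Rational(11830292, 5)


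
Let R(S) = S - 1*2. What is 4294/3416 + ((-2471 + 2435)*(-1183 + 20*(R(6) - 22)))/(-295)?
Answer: -94242619/503860 ≈ -187.04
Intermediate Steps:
R(S) = -2 + S (R(S) = S - 2 = -2 + S)
4294/3416 + ((-2471 + 2435)*(-1183 + 20*(R(6) - 22)))/(-295) = 4294/3416 + ((-2471 + 2435)*(-1183 + 20*((-2 + 6) - 22)))/(-295) = 4294*(1/3416) - 36*(-1183 + 20*(4 - 22))*(-1/295) = 2147/1708 - 36*(-1183 + 20*(-18))*(-1/295) = 2147/1708 - 36*(-1183 - 360)*(-1/295) = 2147/1708 - 36*(-1543)*(-1/295) = 2147/1708 + 55548*(-1/295) = 2147/1708 - 55548/295 = -94242619/503860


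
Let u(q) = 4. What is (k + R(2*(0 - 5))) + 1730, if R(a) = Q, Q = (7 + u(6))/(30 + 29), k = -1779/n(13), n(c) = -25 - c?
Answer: 3984039/2242 ≈ 1777.0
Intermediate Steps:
k = 1779/38 (k = -1779/(-25 - 1*13) = -1779/(-25 - 13) = -1779/(-38) = -1779*(-1/38) = 1779/38 ≈ 46.816)
Q = 11/59 (Q = (7 + 4)/(30 + 29) = 11/59 ≈ 0.18644)
R(a) = 11/59
(k + R(2*(0 - 5))) + 1730 = (1779/38 + 11/59) + 1730 = 105379/2242 + 1730 = 3984039/2242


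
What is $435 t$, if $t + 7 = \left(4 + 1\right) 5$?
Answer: $7830$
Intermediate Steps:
$t = 18$ ($t = -7 + \left(4 + 1\right) 5 = -7 + 5 \cdot 5 = -7 + 25 = 18$)
$435 t = 435 \cdot 18 = 7830$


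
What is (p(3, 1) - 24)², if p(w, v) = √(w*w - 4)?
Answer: (24 - √5)² ≈ 473.67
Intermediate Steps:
p(w, v) = √(-4 + w²) (p(w, v) = √(w² - 4) = √(-4 + w²))
(p(3, 1) - 24)² = (√(-4 + 3²) - 24)² = (√(-4 + 9) - 24)² = (√5 - 24)² = (-24 + √5)²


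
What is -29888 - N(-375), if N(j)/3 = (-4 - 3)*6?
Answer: -29762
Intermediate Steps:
N(j) = -126 (N(j) = 3*((-4 - 3)*6) = 3*(-7*6) = 3*(-42) = -126)
-29888 - N(-375) = -29888 - 1*(-126) = -29888 + 126 = -29762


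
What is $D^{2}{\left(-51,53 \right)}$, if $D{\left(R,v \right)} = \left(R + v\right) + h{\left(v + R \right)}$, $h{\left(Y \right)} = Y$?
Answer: $16$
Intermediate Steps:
$D{\left(R,v \right)} = 2 R + 2 v$ ($D{\left(R,v \right)} = \left(R + v\right) + \left(v + R\right) = \left(R + v\right) + \left(R + v\right) = 2 R + 2 v$)
$D^{2}{\left(-51,53 \right)} = \left(2 \left(-51\right) + 2 \cdot 53\right)^{2} = \left(-102 + 106\right)^{2} = 4^{2} = 16$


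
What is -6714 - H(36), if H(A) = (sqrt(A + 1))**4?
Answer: -8083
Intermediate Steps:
H(A) = (1 + A)**2 (H(A) = (sqrt(1 + A))**4 = (1 + A)**2)
-6714 - H(36) = -6714 - (1 + 36)**2 = -6714 - 1*37**2 = -6714 - 1*1369 = -6714 - 1369 = -8083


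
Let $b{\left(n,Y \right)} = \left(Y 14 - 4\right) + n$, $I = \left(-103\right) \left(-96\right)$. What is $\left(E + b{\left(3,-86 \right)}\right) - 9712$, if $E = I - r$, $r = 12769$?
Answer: $-13798$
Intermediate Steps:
$I = 9888$
$b{\left(n,Y \right)} = -4 + n + 14 Y$ ($b{\left(n,Y \right)} = \left(14 Y - 4\right) + n = \left(-4 + 14 Y\right) + n = -4 + n + 14 Y$)
$E = -2881$ ($E = 9888 - 12769 = -2881$)
$\left(E + b{\left(3,-86 \right)}\right) - 9712 = \left(-2881 + \left(-4 + 3 + 14 \left(-86\right)\right)\right) - 9712 = \left(-2881 - 1205\right) - 9712 = -4086 - 9712 = -13798$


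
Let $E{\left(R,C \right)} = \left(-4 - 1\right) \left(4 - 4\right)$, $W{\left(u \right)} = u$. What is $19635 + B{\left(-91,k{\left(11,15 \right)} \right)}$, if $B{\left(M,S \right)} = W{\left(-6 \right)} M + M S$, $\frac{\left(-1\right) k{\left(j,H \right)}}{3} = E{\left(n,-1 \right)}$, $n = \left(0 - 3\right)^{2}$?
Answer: $20181$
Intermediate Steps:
$n = 9$ ($n = \left(-3\right)^{2} = 9$)
$E{\left(R,C \right)} = 0$ ($E{\left(R,C \right)} = \left(-5\right) 0 = 0$)
$k{\left(j,H \right)} = 0$ ($k{\left(j,H \right)} = \left(-3\right) 0 = 0$)
$B{\left(M,S \right)} = - 6 M + M S$
$19635 + B{\left(-91,k{\left(11,15 \right)} \right)} = 19635 - 91 \left(-6 + 0\right) = 19635 - -546 = 19635 + 546 = 20181$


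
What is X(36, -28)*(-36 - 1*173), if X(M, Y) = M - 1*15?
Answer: -4389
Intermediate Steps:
X(M, Y) = -15 + M (X(M, Y) = M - 15 = -15 + M)
X(36, -28)*(-36 - 1*173) = (-15 + 36)*(-36 - 1*173) = 21*(-36 - 173) = 21*(-209) = -4389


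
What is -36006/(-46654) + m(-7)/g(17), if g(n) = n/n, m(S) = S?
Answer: -145286/23327 ≈ -6.2282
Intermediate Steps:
g(n) = 1
-36006/(-46654) + m(-7)/g(17) = -36006/(-46654) - 7/1 = -36006*(-1/46654) - 7*1 = 18003/23327 - 7 = -145286/23327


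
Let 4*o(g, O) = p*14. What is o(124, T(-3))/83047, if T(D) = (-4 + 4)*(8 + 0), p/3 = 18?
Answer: 189/83047 ≈ 0.0022758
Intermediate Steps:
p = 54 (p = 3*18 = 54)
T(D) = 0 (T(D) = 0*8 = 0)
o(g, O) = 189 (o(g, O) = (54*14)/4 = (¼)*756 = 189)
o(124, T(-3))/83047 = 189/83047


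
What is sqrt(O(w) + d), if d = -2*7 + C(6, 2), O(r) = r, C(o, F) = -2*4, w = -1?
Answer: I*sqrt(23) ≈ 4.7958*I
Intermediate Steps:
C(o, F) = -8
d = -22 (d = -2*7 - 8 = -14 - 8 = -22)
sqrt(O(w) + d) = sqrt(-1 - 22) = sqrt(-23) = I*sqrt(23)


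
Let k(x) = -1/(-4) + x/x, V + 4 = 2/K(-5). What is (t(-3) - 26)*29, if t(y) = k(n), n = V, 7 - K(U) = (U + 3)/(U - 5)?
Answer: -2871/4 ≈ -717.75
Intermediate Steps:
K(U) = 7 - (3 + U)/(-5 + U) (K(U) = 7 - (U + 3)/(U - 5) = 7 - (3 + U)/(-5 + U))
V = -63/17 (V = -4 + 2/((2*(-19 + 3*(-5))/(-5 - 5))) = -4 + 2/((2*(-19 - 15)/(-10))) = -4 + 2/((2*(-⅒)*(-34))) = -4 + 2/(34/5) = -4 + 2*(5/34) = -4 + 5/17 = -63/17 ≈ -3.7059)
n = -63/17 ≈ -3.7059
k(x) = 5/4 (k(x) = -1*(-¼) + 1 = ¼ + 1 = 5/4)
t(y) = 5/4
(t(-3) - 26)*29 = (5/4 - 26)*29 = -99/4*29 = -2871/4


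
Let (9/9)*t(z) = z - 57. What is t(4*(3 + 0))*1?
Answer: -45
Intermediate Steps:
t(z) = -57 + z (t(z) = z - 57 = -57 + z)
t(4*(3 + 0))*1 = (-57 + 4*(3 + 0))*1 = (-57 + 4*3)*1 = (-57 + 12)*1 = -45*1 = -45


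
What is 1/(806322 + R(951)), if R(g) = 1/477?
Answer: 477/384615595 ≈ 1.2402e-6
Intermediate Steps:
R(g) = 1/477
1/(806322 + R(951)) = 1/(806322 + 1/477) = 1/(384615595/477) = 477/384615595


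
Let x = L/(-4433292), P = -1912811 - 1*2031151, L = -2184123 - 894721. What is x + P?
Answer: -4371183026015/1108323 ≈ -3.9440e+6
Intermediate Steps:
L = -3078844
P = -3943962 (P = -1912811 - 2031151 = -3943962)
x = 769711/1108323 (x = -3078844/(-4433292) = -3078844*(-1/4433292) = 769711/1108323 ≈ 0.69448)
x + P = 769711/1108323 - 3943962 = -4371183026015/1108323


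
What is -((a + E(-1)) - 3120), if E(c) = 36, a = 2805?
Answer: 279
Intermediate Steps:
-((a + E(-1)) - 3120) = -((2805 + 36) - 3120) = -(2841 - 3120) = -1*(-279) = 279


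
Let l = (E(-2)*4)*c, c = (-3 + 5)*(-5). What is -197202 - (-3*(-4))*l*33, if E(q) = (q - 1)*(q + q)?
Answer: -7122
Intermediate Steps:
E(q) = 2*q*(-1 + q) (E(q) = (-1 + q)*(2*q) = 2*q*(-1 + q))
c = -10 (c = 2*(-5) = -10)
l = -480 (l = ((2*(-2)*(-1 - 2))*4)*(-10) = ((2*(-2)*(-3))*4)*(-10) = (12*4)*(-10) = 48*(-10) = -480)
-197202 - (-3*(-4))*l*33 = -197202 - -3*(-4)*(-480)*33 = -197202 - 12*(-480)*33 = -197202 - (-5760)*33 = -197202 - 1*(-190080) = -197202 + 190080 = -7122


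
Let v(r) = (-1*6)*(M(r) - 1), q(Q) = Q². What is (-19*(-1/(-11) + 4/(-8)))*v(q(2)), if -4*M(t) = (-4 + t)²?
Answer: 513/11 ≈ 46.636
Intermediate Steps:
M(t) = -(-4 + t)²/4
v(r) = 6 + 3*(-4 + r)²/2 (v(r) = (-1*6)*(-(-4 + r)²/4 - 1) = -6*(-1 - (-4 + r)²/4) = 6 + 3*(-4 + r)²/2)
(-19*(-1/(-11) + 4/(-8)))*v(q(2)) = (-19*(-1/(-11) + 4/(-8)))*(6 + 3*(-4 + 2²)²/2) = (-19*(-1*(-1/11) + 4*(-⅛)))*(6 + 3*(-4 + 4)²/2) = (-19*(1/11 - ½))*(6 + (3/2)*0²) = (-19*(-9/22))*(6 + (3/2)*0) = 171*(6 + 0)/22 = (171/22)*6 = 513/11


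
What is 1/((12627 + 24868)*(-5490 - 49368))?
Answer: -1/2056900710 ≈ -4.8617e-10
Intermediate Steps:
1/((12627 + 24868)*(-5490 - 49368)) = 1/(37495*(-54858)) = 1/(-2056900710) = -1/2056900710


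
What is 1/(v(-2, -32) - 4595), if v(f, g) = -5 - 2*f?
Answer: -1/4596 ≈ -0.00021758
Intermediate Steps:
v(f, g) = -5 - 2*f
1/(v(-2, -32) - 4595) = 1/((-5 - 2*(-2)) - 4595) = 1/((-5 + 4) - 4595) = 1/(-1 - 4595) = 1/(-4596) = -1/4596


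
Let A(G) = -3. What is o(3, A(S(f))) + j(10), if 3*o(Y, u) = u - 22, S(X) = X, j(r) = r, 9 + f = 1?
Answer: 5/3 ≈ 1.6667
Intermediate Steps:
f = -8 (f = -9 + 1 = -8)
o(Y, u) = -22/3 + u/3 (o(Y, u) = (u - 22)/3 = (-22 + u)/3 = -22/3 + u/3)
o(3, A(S(f))) + j(10) = (-22/3 + (⅓)*(-3)) + 10 = (-22/3 - 1) + 10 = -25/3 + 10 = 5/3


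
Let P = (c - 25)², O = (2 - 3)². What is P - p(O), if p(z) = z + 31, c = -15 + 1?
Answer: 1489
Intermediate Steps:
O = 1 (O = (-1)² = 1)
c = -14
p(z) = 31 + z
P = 1521 (P = (-14 - 25)² = (-39)² = 1521)
P - p(O) = 1521 - (31 + 1) = 1521 - 1*32 = 1521 - 32 = 1489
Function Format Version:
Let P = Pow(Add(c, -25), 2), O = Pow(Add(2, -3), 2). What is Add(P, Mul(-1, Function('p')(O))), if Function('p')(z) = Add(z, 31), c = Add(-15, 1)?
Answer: 1489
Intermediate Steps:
O = 1 (O = Pow(-1, 2) = 1)
c = -14
Function('p')(z) = Add(31, z)
P = 1521 (P = Pow(Add(-14, -25), 2) = Pow(-39, 2) = 1521)
Add(P, Mul(-1, Function('p')(O))) = Add(1521, Mul(-1, Add(31, 1))) = Add(1521, Mul(-1, 32)) = Add(1521, -32) = 1489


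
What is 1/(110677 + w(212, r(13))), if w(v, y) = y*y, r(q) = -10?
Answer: 1/110777 ≈ 9.0271e-6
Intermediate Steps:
w(v, y) = y**2
1/(110677 + w(212, r(13))) = 1/(110677 + (-10)**2) = 1/(110677 + 100) = 1/110777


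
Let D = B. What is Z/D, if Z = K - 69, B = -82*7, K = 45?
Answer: 12/287 ≈ 0.041812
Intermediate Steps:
B = -574
D = -574
Z = -24 (Z = 45 - 69 = -24)
Z/D = -24/(-574) = -24*(-1/574) = 12/287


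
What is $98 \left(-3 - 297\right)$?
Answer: $-29400$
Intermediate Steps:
$98 \left(-3 - 297\right) = 98 \left(-300\right) = -29400$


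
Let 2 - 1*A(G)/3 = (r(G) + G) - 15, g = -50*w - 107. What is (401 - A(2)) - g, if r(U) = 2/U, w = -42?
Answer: -1634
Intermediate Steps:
g = 1993 (g = -50*(-42) - 107 = 2100 - 107 = 1993)
A(G) = 51 - 6/G - 3*G (A(G) = 6 - 3*((2/G + G) - 15) = 6 - 3*((G + 2/G) - 15) = 6 - 3*(-15 + G + 2/G) = 6 + (45 - 6/G - 3*G) = 51 - 6/G - 3*G)
(401 - A(2)) - g = (401 - (51 - 6/2 - 3*2)) - 1*1993 = (401 - (51 - 6*½ - 6)) - 1993 = (401 - (51 - 3 - 6)) - 1993 = (401 - 1*42) - 1993 = (401 - 42) - 1993 = 359 - 1993 = -1634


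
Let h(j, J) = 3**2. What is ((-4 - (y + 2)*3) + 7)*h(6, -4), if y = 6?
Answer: -189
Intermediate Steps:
h(j, J) = 9
((-4 - (y + 2)*3) + 7)*h(6, -4) = ((-4 - (6 + 2)*3) + 7)*9 = ((-4 - 8*3) + 7)*9 = ((-4 - 1*24) + 7)*9 = ((-4 - 24) + 7)*9 = (-28 + 7)*9 = -21*9 = -189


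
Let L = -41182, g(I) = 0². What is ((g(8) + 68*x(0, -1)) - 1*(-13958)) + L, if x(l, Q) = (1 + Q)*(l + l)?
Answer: -27224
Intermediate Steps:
x(l, Q) = 2*l*(1 + Q) (x(l, Q) = (1 + Q)*(2*l) = 2*l*(1 + Q))
g(I) = 0
((g(8) + 68*x(0, -1)) - 1*(-13958)) + L = ((0 + 68*(2*0*(1 - 1))) - 1*(-13958)) - 41182 = ((0 + 68*(2*0*0)) + 13958) - 41182 = ((0 + 68*0) + 13958) - 41182 = ((0 + 0) + 13958) - 41182 = (0 + 13958) - 41182 = 13958 - 41182 = -27224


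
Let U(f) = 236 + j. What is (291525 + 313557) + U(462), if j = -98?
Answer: 605220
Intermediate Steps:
U(f) = 138 (U(f) = 236 - 98 = 138)
(291525 + 313557) + U(462) = (291525 + 313557) + 138 = 605082 + 138 = 605220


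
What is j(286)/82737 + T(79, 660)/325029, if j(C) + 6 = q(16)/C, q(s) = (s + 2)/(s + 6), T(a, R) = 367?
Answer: 9932703199/9400221564162 ≈ 0.0010566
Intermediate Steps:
q(s) = (2 + s)/(6 + s)
j(C) = -6 + 9/(11*C) (j(C) = -6 + ((2 + 16)/(6 + 16))/C = -6 + (18/22)/C = -6 + ((1/22)*18)/C = -6 + 9/(11*C))
j(286)/82737 + T(79, 660)/325029 = (-6 + (9/11)/286)/82737 + 367/325029 = (-6 + (9/11)*(1/286))*(1/82737) + 367*(1/325029) = (-6 + 9/3146)*(1/82737) + 367/325029 = -18867/3146*1/82737 + 367/325029 = -6289/86763534 + 367/325029 = 9932703199/9400221564162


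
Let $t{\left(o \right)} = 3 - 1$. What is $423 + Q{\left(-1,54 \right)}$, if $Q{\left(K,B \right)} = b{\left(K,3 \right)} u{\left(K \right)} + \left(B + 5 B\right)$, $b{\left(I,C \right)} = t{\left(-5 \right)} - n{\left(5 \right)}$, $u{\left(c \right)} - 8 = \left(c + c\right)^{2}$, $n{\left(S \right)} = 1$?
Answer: $759$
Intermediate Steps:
$t{\left(o \right)} = 2$
$u{\left(c \right)} = 8 + 4 c^{2}$ ($u{\left(c \right)} = 8 + \left(c + c\right)^{2} = 8 + \left(2 c\right)^{2} = 8 + 4 c^{2}$)
$b{\left(I,C \right)} = 1$ ($b{\left(I,C \right)} = 2 - 1 = 1$)
$Q{\left(K,B \right)} = 8 + 4 K^{2} + 6 B$ ($Q{\left(K,B \right)} = 1 \left(8 + 4 K^{2}\right) + \left(B + 5 B\right) = \left(8 + 4 K^{2}\right) + 6 B = 8 + 4 K^{2} + 6 B$)
$423 + Q{\left(-1,54 \right)} = 423 + \left(8 + 4 \left(-1\right)^{2} + 6 \cdot 54\right) = 423 + \left(8 + 4 \cdot 1 + 324\right) = 423 + \left(8 + 4 + 324\right) = 423 + 336 = 759$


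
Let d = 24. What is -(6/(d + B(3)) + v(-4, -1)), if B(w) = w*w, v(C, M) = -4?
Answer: 42/11 ≈ 3.8182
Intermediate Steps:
B(w) = w²
-(6/(d + B(3)) + v(-4, -1)) = -(6/(24 + 3²) - 4) = -(6/(24 + 9) - 4) = -(6/33 - 4) = -(6*(1/33) - 4) = -(2/11 - 4) = -1*(-42/11) = 42/11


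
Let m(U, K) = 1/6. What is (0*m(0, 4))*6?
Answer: 0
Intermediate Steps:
m(U, K) = ⅙
(0*m(0, 4))*6 = (0*(⅙))*6 = 0*6 = 0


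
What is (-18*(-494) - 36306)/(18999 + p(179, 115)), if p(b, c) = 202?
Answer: -27414/19201 ≈ -1.4277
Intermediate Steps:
(-18*(-494) - 36306)/(18999 + p(179, 115)) = (-18*(-494) - 36306)/(18999 + 202) = (8892 - 36306)/19201 = -27414*1/19201 = -27414/19201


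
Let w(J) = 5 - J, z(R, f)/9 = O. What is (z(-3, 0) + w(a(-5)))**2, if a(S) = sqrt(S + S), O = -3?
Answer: (22 + I*sqrt(10))**2 ≈ 474.0 + 139.14*I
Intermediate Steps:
z(R, f) = -27 (z(R, f) = 9*(-3) = -27)
a(S) = sqrt(2)*sqrt(S) (a(S) = sqrt(2*S) = sqrt(2)*sqrt(S))
(z(-3, 0) + w(a(-5)))**2 = (-27 + (5 - sqrt(2)*sqrt(-5)))**2 = (-27 + (5 - sqrt(2)*I*sqrt(5)))**2 = (-27 + (5 - I*sqrt(10)))**2 = (-22 - I*sqrt(10))**2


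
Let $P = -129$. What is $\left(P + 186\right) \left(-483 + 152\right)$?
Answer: $-18867$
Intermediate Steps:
$\left(P + 186\right) \left(-483 + 152\right) = \left(-129 + 186\right) \left(-483 + 152\right) = 57 \left(-331\right) = -18867$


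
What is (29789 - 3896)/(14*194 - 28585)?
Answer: -8631/8623 ≈ -1.0009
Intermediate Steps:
(29789 - 3896)/(14*194 - 28585) = 25893/(2716 - 28585) = 25893/(-25869) = 25893*(-1/25869) = -8631/8623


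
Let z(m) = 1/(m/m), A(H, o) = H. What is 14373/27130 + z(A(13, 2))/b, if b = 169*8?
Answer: 9729713/18339880 ≈ 0.53052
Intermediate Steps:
z(m) = 1 (z(m) = 1/1 = 1)
b = 1352
14373/27130 + z(A(13, 2))/b = 14373/27130 + 1/1352 = 9729713/18339880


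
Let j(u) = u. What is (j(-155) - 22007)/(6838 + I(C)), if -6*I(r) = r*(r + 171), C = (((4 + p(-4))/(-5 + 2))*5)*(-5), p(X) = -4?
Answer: -11081/3419 ≈ -3.2410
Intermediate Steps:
C = 0 (C = (((4 - 4)/(-5 + 2))*5)*(-5) = ((0/(-3))*5)*(-5) = ((0*(-⅓))*5)*(-5) = (0*5)*(-5) = 0*(-5) = 0)
I(r) = -r*(171 + r)/6 (I(r) = -r*(r + 171)/6 = -r*(171 + r)/6)
(j(-155) - 22007)/(6838 + I(C)) = (-155 - 22007)/(6838 - ⅙*0*(171 + 0)) = -22162/(6838 - ⅙*0*171) = -22162/(6838 + 0) = -22162/6838 = -22162*1/6838 = -11081/3419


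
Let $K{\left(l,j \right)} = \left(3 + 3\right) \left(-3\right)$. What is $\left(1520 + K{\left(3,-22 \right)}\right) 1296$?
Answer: $1946592$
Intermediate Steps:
$K{\left(l,j \right)} = -18$ ($K{\left(l,j \right)} = 6 \left(-3\right) = -18$)
$\left(1520 + K{\left(3,-22 \right)}\right) 1296 = \left(1520 - 18\right) 1296 = 1502 \cdot 1296 = 1946592$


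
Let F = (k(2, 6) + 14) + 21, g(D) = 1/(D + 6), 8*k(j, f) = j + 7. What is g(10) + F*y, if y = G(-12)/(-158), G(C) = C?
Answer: 3547/1264 ≈ 2.8062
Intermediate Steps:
k(j, f) = 7/8 + j/8 (k(j, f) = (j + 7)/8 = (7 + j)/8 = 7/8 + j/8)
g(D) = 1/(6 + D)
y = 6/79 (y = -12/(-158) = -12*(-1/158) = 6/79 ≈ 0.075949)
F = 289/8 (F = ((7/8 + (⅛)*2) + 14) + 21 = ((7/8 + ¼) + 14) + 21 = (9/8 + 14) + 21 = 121/8 + 21 = 289/8 ≈ 36.125)
g(10) + F*y = 1/(6 + 10) + (289/8)*(6/79) = 1/16 + 867/316 = 3547/1264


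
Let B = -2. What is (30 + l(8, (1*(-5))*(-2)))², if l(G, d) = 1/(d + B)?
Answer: 58081/64 ≈ 907.52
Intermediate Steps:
l(G, d) = 1/(-2 + d) (l(G, d) = 1/(d - 2) = 1/(-2 + d))
(30 + l(8, (1*(-5))*(-2)))² = (30 + 1/(-2 + (1*(-5))*(-2)))² = (30 + 1/(-2 - 5*(-2)))² = (30 + 1/(-2 + 10))² = (30 + 1/8)² = (30 + ⅛)² = (241/8)² = 58081/64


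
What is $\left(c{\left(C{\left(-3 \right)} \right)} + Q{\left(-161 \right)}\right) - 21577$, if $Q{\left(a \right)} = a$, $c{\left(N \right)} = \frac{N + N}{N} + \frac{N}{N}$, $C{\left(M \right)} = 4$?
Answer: $-21735$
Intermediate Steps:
$c{\left(N \right)} = 3$ ($c{\left(N \right)} = \frac{2 N}{N} + 1 = 2 + 1 = 3$)
$\left(c{\left(C{\left(-3 \right)} \right)} + Q{\left(-161 \right)}\right) - 21577 = \left(3 - 161\right) - 21577 = -158 - 21577 = -21735$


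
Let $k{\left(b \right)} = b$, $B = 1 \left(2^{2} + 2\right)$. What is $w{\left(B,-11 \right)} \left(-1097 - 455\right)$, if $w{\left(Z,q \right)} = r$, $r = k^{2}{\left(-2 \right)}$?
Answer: $-6208$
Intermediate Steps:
$B = 6$ ($B = 1 \left(4 + 2\right) = 1 \cdot 6 = 6$)
$r = 4$ ($r = \left(-2\right)^{2} = 4$)
$w{\left(Z,q \right)} = 4$
$w{\left(B,-11 \right)} \left(-1097 - 455\right) = 4 \left(-1097 - 455\right) = 4 \left(-1552\right) = -6208$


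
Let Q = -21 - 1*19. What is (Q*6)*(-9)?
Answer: 2160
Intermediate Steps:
Q = -40 (Q = -21 - 19 = -40)
(Q*6)*(-9) = -40*6*(-9) = -240*(-9) = 2160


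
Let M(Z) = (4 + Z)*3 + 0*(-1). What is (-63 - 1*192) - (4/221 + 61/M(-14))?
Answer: -1677289/6630 ≈ -252.98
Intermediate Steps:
M(Z) = 12 + 3*Z (M(Z) = (12 + 3*Z) + 0 = 12 + 3*Z)
(-63 - 1*192) - (4/221 + 61/M(-14)) = (-63 - 1*192) - (4/221 + 61/(12 + 3*(-14))) = (-63 - 192) - (4*(1/221) + 61/(12 - 42)) = -255 - (4/221 + 61/(-30)) = -255 - (4/221 + 61*(-1/30)) = -255 - (4/221 - 61/30) = -255 - 1*(-13361/6630) = -255 + 13361/6630 = -1677289/6630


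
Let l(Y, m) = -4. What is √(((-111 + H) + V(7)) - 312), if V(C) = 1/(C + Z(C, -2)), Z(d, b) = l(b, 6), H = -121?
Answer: I*√4893/3 ≈ 23.317*I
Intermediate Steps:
Z(d, b) = -4
V(C) = 1/(-4 + C) (V(C) = 1/(C - 4) = 1/(-4 + C))
√(((-111 + H) + V(7)) - 312) = √(((-111 - 121) + 1/(-4 + 7)) - 312) = √((-232 + 1/3) - 312) = √((-232 + ⅓) - 312) = √(-695/3 - 312) = √(-1631/3) = I*√4893/3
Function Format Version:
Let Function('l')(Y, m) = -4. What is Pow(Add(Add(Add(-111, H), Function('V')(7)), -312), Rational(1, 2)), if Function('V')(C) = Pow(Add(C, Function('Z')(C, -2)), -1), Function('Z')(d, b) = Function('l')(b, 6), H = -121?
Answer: Mul(Rational(1, 3), I, Pow(4893, Rational(1, 2))) ≈ Mul(23.317, I)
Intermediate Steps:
Function('Z')(d, b) = -4
Function('V')(C) = Pow(Add(-4, C), -1) (Function('V')(C) = Pow(Add(C, -4), -1) = Pow(Add(-4, C), -1))
Pow(Add(Add(Add(-111, H), Function('V')(7)), -312), Rational(1, 2)) = Pow(Add(Add(Add(-111, -121), Pow(Add(-4, 7), -1)), -312), Rational(1, 2)) = Pow(Add(Add(-232, Pow(3, -1)), -312), Rational(1, 2)) = Pow(Add(Add(-232, Rational(1, 3)), -312), Rational(1, 2)) = Pow(Add(Rational(-695, 3), -312), Rational(1, 2)) = Pow(Rational(-1631, 3), Rational(1, 2)) = Mul(Rational(1, 3), I, Pow(4893, Rational(1, 2)))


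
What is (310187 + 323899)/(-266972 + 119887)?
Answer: -634086/147085 ≈ -4.3110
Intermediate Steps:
(310187 + 323899)/(-266972 + 119887) = 634086/(-147085) = 634086*(-1/147085) = -634086/147085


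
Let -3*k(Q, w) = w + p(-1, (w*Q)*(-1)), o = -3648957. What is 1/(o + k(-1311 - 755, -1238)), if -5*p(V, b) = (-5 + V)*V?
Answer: -15/54728159 ≈ -2.7408e-7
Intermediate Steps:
p(V, b) = -V*(-5 + V)/5 (p(V, b) = -(-5 + V)*V/5 = -V*(-5 + V)/5)
k(Q, w) = ⅖ - w/3 (k(Q, w) = -(w + (⅕)*(-1)*(5 - 1*(-1)))/3 = -(w + (⅕)*(-1)*(5 + 1))/3 = -(w + (⅕)*(-1)*6)/3 = -(w - 6/5)/3 = -(-6/5 + w)/3 = ⅖ - w/3)
1/(o + k(-1311 - 755, -1238)) = 1/(-3648957 + (⅖ - ⅓*(-1238))) = 1/(-3648957 + (⅖ + 1238/3)) = 1/(-3648957 + 6196/15) = 1/(-54728159/15) = -15/54728159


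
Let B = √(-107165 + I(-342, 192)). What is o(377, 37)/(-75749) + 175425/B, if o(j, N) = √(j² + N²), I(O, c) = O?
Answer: -√143498/75749 - 175425*I*√107507/107507 ≈ -0.0050009 - 535.02*I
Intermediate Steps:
B = I*√107507 (B = √(-107165 - 342) = √(-107507) = I*√107507 ≈ 327.88*I)
o(j, N) = √(N² + j²)
o(377, 37)/(-75749) + 175425/B = √(37² + 377²)/(-75749) + 175425/((I*√107507)) = √(1369 + 142129)*(-1/75749) + 175425*(-I*√107507/107507) = √143498*(-1/75749) - 175425*I*√107507/107507 = -√143498/75749 - 175425*I*√107507/107507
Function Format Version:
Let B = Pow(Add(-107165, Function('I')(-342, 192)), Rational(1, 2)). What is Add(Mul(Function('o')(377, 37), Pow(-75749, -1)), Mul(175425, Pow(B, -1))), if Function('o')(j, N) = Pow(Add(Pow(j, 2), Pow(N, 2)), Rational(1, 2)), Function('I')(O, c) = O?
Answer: Add(Mul(Rational(-1, 75749), Pow(143498, Rational(1, 2))), Mul(Rational(-175425, 107507), I, Pow(107507, Rational(1, 2)))) ≈ Add(-0.0050009, Mul(-535.02, I))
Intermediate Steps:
B = Mul(I, Pow(107507, Rational(1, 2))) (B = Pow(Add(-107165, -342), Rational(1, 2)) = Pow(-107507, Rational(1, 2)) = Mul(I, Pow(107507, Rational(1, 2))) ≈ Mul(327.88, I))
Function('o')(j, N) = Pow(Add(Pow(N, 2), Pow(j, 2)), Rational(1, 2))
Add(Mul(Function('o')(377, 37), Pow(-75749, -1)), Mul(175425, Pow(B, -1))) = Add(Mul(Pow(Add(Pow(37, 2), Pow(377, 2)), Rational(1, 2)), Pow(-75749, -1)), Mul(175425, Pow(Mul(I, Pow(107507, Rational(1, 2))), -1))) = Add(Mul(Pow(Add(1369, 142129), Rational(1, 2)), Rational(-1, 75749)), Mul(175425, Mul(Rational(-1, 107507), I, Pow(107507, Rational(1, 2))))) = Add(Mul(Pow(143498, Rational(1, 2)), Rational(-1, 75749)), Mul(Rational(-175425, 107507), I, Pow(107507, Rational(1, 2)))) = Add(Mul(Rational(-1, 75749), Pow(143498, Rational(1, 2))), Mul(Rational(-175425, 107507), I, Pow(107507, Rational(1, 2))))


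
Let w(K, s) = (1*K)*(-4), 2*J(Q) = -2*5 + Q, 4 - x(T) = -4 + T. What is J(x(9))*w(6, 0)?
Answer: 132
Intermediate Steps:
x(T) = 8 - T (x(T) = 4 - (-4 + T) = 4 + (4 - T) = 8 - T)
J(Q) = -5 + Q/2 (J(Q) = (-2*5 + Q)/2 = (-10 + Q)/2 = -5 + Q/2)
w(K, s) = -4*K (w(K, s) = K*(-4) = -4*K)
J(x(9))*w(6, 0) = (-5 + (8 - 1*9)/2)*(-4*6) = (-5 + (8 - 9)/2)*(-24) = (-5 + (1/2)*(-1))*(-24) = (-5 - 1/2)*(-24) = -11/2*(-24) = 132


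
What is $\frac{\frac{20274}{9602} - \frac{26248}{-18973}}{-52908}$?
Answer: $- \frac{318345949}{4819356546684} \approx -6.6056 \cdot 10^{-5}$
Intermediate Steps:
$\frac{\frac{20274}{9602} - \frac{26248}{-18973}}{-52908} = \left(20274 \cdot \frac{1}{9602} - - \frac{26248}{18973}\right) \left(- \frac{1}{52908}\right) = \left(\frac{10137}{4801} + \frac{26248}{18973}\right) \left(- \frac{1}{52908}\right) = \frac{318345949}{91089373} \left(- \frac{1}{52908}\right) = - \frac{318345949}{4819356546684}$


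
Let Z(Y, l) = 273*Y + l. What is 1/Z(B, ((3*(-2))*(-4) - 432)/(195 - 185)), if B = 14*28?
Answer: 5/534876 ≈ 9.3480e-6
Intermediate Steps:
B = 392
Z(Y, l) = l + 273*Y
1/Z(B, ((3*(-2))*(-4) - 432)/(195 - 185)) = 1/(((3*(-2))*(-4) - 432)/(195 - 185) + 273*392) = 1/((-6*(-4) - 432)/10 + 107016) = 1/((24 - 432)*(⅒) + 107016) = 1/(-408*⅒ + 107016) = 1/(-204/5 + 107016) = 1/(534876/5) = 5/534876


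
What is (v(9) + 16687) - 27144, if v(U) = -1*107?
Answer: -10564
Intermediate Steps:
v(U) = -107
(v(9) + 16687) - 27144 = (-107 + 16687) - 27144 = 16580 - 27144 = -10564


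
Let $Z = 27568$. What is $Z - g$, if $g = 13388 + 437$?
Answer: $13743$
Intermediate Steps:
$g = 13825$
$Z - g = 27568 - 13825 = 13743$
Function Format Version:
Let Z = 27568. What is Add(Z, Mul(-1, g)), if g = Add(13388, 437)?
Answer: 13743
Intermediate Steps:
g = 13825
Add(Z, Mul(-1, g)) = Add(27568, Mul(-1, 13825)) = Add(27568, -13825) = 13743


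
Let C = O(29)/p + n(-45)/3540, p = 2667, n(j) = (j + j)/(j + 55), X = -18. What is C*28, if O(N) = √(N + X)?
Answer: -21/295 + 4*√11/381 ≈ -0.036366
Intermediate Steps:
n(j) = 2*j/(55 + j) (n(j) = (2*j)/(55 + j) = 2*j/(55 + j))
O(N) = √(-18 + N) (O(N) = √(N - 18) = √(-18 + N))
C = -3/1180 + √11/2667 (C = √(-18 + 29)/2667 + (2*(-45)/(55 - 45))/3540 = √11*(1/2667) + (2*(-45)/10)*(1/3540) = √11/2667 + (2*(-45)*(⅒))*(1/3540) = √11/2667 - 9*1/3540 = √11/2667 - 3/1180 = -3/1180 + √11/2667 ≈ -0.0012988)
C*28 = (-3/1180 + √11/2667)*28 = -21/295 + 4*√11/381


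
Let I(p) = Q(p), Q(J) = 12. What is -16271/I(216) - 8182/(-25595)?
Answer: -416358061/307140 ≈ -1355.6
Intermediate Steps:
I(p) = 12
-16271/I(216) - 8182/(-25595) = -16271/12 - 8182/(-25595) = -16271*1/12 - 8182*(-1/25595) = -16271/12 + 8182/25595 = -416358061/307140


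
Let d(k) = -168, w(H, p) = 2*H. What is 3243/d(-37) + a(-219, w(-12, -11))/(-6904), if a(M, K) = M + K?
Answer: -465601/24164 ≈ -19.268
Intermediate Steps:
a(M, K) = K + M
3243/d(-37) + a(-219, w(-12, -11))/(-6904) = 3243/(-168) + (2*(-12) - 219)/(-6904) = 3243*(-1/168) + (-24 - 219)*(-1/6904) = -1081/56 - 243*(-1/6904) = -1081/56 + 243/6904 = -465601/24164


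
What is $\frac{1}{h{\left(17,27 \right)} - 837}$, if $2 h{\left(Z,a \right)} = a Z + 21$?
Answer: $- \frac{1}{597} \approx -0.001675$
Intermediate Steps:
$h{\left(Z,a \right)} = \frac{21}{2} + \frac{Z a}{2}$ ($h{\left(Z,a \right)} = \frac{a Z + 21}{2} = \frac{Z a + 21}{2} = \frac{21 + Z a}{2} = \frac{21}{2} + \frac{Z a}{2}$)
$\frac{1}{h{\left(17,27 \right)} - 837} = \frac{1}{\left(\frac{21}{2} + \frac{1}{2} \cdot 17 \cdot 27\right) - 837} = \frac{1}{\left(\frac{21}{2} + \frac{459}{2}\right) - 837} = \frac{1}{240 - 837} = \frac{1}{-597} = - \frac{1}{597}$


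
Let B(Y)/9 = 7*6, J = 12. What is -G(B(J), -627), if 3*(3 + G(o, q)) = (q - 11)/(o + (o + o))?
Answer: 5422/1701 ≈ 3.1875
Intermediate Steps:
B(Y) = 378 (B(Y) = 9*(7*6) = 9*42 = 378)
G(o, q) = -3 + (-11 + q)/(9*o) (G(o, q) = -3 + ((q - 11)/(o + (o + o)))/3 = -3 + ((-11 + q)/(o + 2*o))/3 = -3 + ((-11 + q)/((3*o)))/3 = -3 + ((-11 + q)*(1/(3*o)))/3 = -3 + ((-11 + q)/(3*o))/3 = -3 + (-11 + q)/(9*o))
-G(B(J), -627) = -(-11 - 627 - 27*378)/(9*378) = -(-11 - 627 - 10206)/(9*378) = -(-10844)/(9*378) = -1*(-5422/1701) = 5422/1701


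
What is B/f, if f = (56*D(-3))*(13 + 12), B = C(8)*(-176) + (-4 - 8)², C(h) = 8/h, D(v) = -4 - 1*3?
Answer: 4/1225 ≈ 0.0032653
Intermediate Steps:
D(v) = -7 (D(v) = -4 - 3 = -7)
B = -32 (B = (8/8)*(-176) + (-4 - 8)² = (8*(⅛))*(-176) + (-12)² = 1*(-176) + 144 = -176 + 144 = -32)
f = -9800 (f = (56*(-7))*(13 + 12) = -392*25 = -9800)
B/f = -32/(-9800) = -32*(-1/9800) = 4/1225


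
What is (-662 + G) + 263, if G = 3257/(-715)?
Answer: -288542/715 ≈ -403.56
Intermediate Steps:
G = -3257/715 (G = 3257*(-1/715) = -3257/715 ≈ -4.5552)
(-662 + G) + 263 = (-662 - 3257/715) + 263 = -476587/715 + 263 = -288542/715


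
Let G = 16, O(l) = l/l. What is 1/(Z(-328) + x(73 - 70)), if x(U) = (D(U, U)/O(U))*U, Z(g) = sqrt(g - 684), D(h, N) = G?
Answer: 12/829 - I*sqrt(253)/1658 ≈ 0.014475 - 0.0095935*I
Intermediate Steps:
O(l) = 1
D(h, N) = 16
Z(g) = sqrt(-684 + g)
x(U) = 16*U (x(U) = (16/1)*U = (16*1)*U = 16*U)
1/(Z(-328) + x(73 - 70)) = 1/(sqrt(-684 - 328) + 16*(73 - 70)) = 1/(sqrt(-1012) + 16*3) = 1/(2*I*sqrt(253) + 48) = 1/(48 + 2*I*sqrt(253))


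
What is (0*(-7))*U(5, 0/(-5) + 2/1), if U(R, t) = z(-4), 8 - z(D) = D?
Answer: 0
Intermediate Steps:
z(D) = 8 - D
U(R, t) = 12 (U(R, t) = 8 - 1*(-4) = 8 + 4 = 12)
(0*(-7))*U(5, 0/(-5) + 2/1) = (0*(-7))*12 = 0*12 = 0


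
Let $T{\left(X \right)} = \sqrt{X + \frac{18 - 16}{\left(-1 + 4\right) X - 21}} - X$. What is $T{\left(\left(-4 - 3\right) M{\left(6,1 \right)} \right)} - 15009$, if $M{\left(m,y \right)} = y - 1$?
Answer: $-15009 + \frac{i \sqrt{42}}{21} \approx -15009.0 + 0.30861 i$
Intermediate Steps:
$M{\left(m,y \right)} = -1 + y$
$T{\left(X \right)} = \sqrt{X + \frac{2}{-21 + 3 X}} - X$ ($T{\left(X \right)} = \sqrt{X + \frac{2}{3 X - 21}} - X = \sqrt{X + \frac{2}{-21 + 3 X}} - X$)
$T{\left(\left(-4 - 3\right) M{\left(6,1 \right)} \right)} - 15009 = \left(- \left(-4 - 3\right) \left(-1 + 1\right) + \frac{\sqrt{\frac{6}{-7 + \left(-4 - 3\right) \left(-1 + 1\right)} + 9 \left(-4 - 3\right) \left(-1 + 1\right)}}{3}\right) - 15009 = \left(- \left(-7\right) 0 + \frac{\sqrt{\frac{6}{-7 - 0} + 9 \left(\left(-7\right) 0\right)}}{3}\right) - 15009 = \left(\left(-1\right) 0 + \frac{\sqrt{\frac{6}{-7 + 0} + 9 \cdot 0}}{3}\right) - 15009 = \left(0 + \frac{\sqrt{\frac{6}{-7} + 0}}{3}\right) - 15009 = \left(0 + \frac{\sqrt{6 \left(- \frac{1}{7}\right) + 0}}{3}\right) - 15009 = \left(0 + \frac{\sqrt{- \frac{6}{7} + 0}}{3}\right) - 15009 = \left(0 + \frac{\sqrt{- \frac{6}{7}}}{3}\right) - 15009 = \left(0 + \frac{\frac{1}{7} i \sqrt{42}}{3}\right) - 15009 = \left(0 + \frac{i \sqrt{42}}{21}\right) - 15009 = \frac{i \sqrt{42}}{21} - 15009 = -15009 + \frac{i \sqrt{42}}{21}$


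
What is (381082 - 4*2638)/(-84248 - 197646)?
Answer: -185265/140947 ≈ -1.3144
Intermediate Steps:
(381082 - 4*2638)/(-84248 - 197646) = (381082 - 10552)/(-281894) = 370530*(-1/281894) = -185265/140947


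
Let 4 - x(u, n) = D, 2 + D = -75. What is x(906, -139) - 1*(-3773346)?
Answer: 3773427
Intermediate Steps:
D = -77 (D = -2 - 75 = -77)
x(u, n) = 81 (x(u, n) = 4 - 1*(-77) = 4 + 77 = 81)
x(906, -139) - 1*(-3773346) = 81 - 1*(-3773346) = 81 + 3773346 = 3773427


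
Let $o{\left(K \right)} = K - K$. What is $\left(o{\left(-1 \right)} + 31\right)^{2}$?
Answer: $961$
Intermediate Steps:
$o{\left(K \right)} = 0$
$\left(o{\left(-1 \right)} + 31\right)^{2} = \left(0 + 31\right)^{2} = 31^{2} = 961$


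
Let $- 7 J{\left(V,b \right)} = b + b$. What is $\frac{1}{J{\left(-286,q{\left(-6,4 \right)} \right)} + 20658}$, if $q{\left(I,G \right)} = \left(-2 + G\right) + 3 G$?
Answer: $\frac{1}{20654} \approx 4.8417 \cdot 10^{-5}$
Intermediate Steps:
$q{\left(I,G \right)} = -2 + 4 G$
$J{\left(V,b \right)} = - \frac{2 b}{7}$ ($J{\left(V,b \right)} = - \frac{b + b}{7} = - \frac{2 b}{7}$)
$\frac{1}{J{\left(-286,q{\left(-6,4 \right)} \right)} + 20658} = \frac{1}{- \frac{2 \left(-2 + 4 \cdot 4\right)}{7} + 20658} = \frac{1}{- \frac{2 \left(-2 + 16\right)}{7} + 20658} = \frac{1}{\left(- \frac{2}{7}\right) 14 + 20658} = \frac{1}{-4 + 20658} = \frac{1}{20654}$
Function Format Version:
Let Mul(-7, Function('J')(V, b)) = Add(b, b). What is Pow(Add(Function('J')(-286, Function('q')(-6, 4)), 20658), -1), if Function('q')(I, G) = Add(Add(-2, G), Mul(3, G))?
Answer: Rational(1, 20654) ≈ 4.8417e-5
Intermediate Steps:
Function('q')(I, G) = Add(-2, Mul(4, G))
Function('J')(V, b) = Mul(Rational(-2, 7), b) (Function('J')(V, b) = Mul(Rational(-1, 7), Add(b, b)) = Mul(Rational(-1, 7), Mul(2, b)) = Mul(Rational(-2, 7), b))
Pow(Add(Function('J')(-286, Function('q')(-6, 4)), 20658), -1) = Pow(Add(Mul(Rational(-2, 7), Add(-2, Mul(4, 4))), 20658), -1) = Pow(Add(Mul(Rational(-2, 7), Add(-2, 16)), 20658), -1) = Pow(Add(Mul(Rational(-2, 7), 14), 20658), -1) = Pow(Add(-4, 20658), -1) = Pow(20654, -1) = Rational(1, 20654)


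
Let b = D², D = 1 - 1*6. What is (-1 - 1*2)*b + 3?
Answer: -72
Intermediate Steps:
D = -5 (D = 1 - 6 = -5)
b = 25 (b = (-5)² = 25)
(-1 - 1*2)*b + 3 = (-1 - 1*2)*25 + 3 = (-1 - 2)*25 + 3 = -3*25 + 3 = -75 + 3 = -72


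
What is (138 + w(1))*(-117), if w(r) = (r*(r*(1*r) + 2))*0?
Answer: -16146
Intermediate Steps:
w(r) = 0 (w(r) = (r*(r*r + 2))*0 = (r*(r² + 2))*0 = (r*(2 + r²))*0 = 0)
(138 + w(1))*(-117) = (138 + 0)*(-117) = 138*(-117) = -16146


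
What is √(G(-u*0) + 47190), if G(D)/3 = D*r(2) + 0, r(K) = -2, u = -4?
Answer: 11*√390 ≈ 217.23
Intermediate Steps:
G(D) = -6*D (G(D) = 3*(D*(-2) + 0) = 3*(-2*D + 0) = 3*(-2*D) = -6*D)
√(G(-u*0) + 47190) = √(-6*(-1*(-4))*0 + 47190) = √(-24*0 + 47190) = √(-6*0 + 47190) = √(0 + 47190) = √47190 = 11*√390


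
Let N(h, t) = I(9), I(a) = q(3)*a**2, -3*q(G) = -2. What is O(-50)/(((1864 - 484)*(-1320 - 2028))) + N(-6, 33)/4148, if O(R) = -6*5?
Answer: 2080145/159706296 ≈ 0.013025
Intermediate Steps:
q(G) = 2/3 (q(G) = -1/3*(-2) = 2/3)
O(R) = -30
I(a) = 2*a**2/3
N(h, t) = 54 (N(h, t) = (2/3)*9**2 = (2/3)*81 = 54)
O(-50)/(((1864 - 484)*(-1320 - 2028))) + N(-6, 33)/4148 = -30*1/((-1320 - 2028)*(1864 - 484)) + 54/4148 = -30/(1380*(-3348)) + 54*(1/4148) = -30/(-4620240) + 27/2074 = -30*(-1/4620240) + 27/2074 = 1/154008 + 27/2074 = 2080145/159706296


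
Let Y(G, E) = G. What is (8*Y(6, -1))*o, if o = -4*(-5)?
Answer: 960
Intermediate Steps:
o = 20
(8*Y(6, -1))*o = (8*6)*20 = 48*20 = 960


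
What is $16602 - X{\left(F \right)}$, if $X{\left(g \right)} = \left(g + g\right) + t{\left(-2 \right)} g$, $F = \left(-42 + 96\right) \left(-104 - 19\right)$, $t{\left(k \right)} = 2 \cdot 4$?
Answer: $83022$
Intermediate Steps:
$t{\left(k \right)} = 8$
$F = -6642$ ($F = 54 \left(-123\right) = -6642$)
$X{\left(g \right)} = 10 g$ ($X{\left(g \right)} = \left(g + g\right) + 8 g = 2 g + 8 g = 10 g$)
$16602 - X{\left(F \right)} = 16602 - 10 \left(-6642\right) = 16602 - -66420 = 16602 + 66420 = 83022$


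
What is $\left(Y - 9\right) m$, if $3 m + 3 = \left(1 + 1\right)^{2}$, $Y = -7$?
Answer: $- \frac{16}{3} \approx -5.3333$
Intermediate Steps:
$m = \frac{1}{3}$ ($m = -1 + \frac{\left(1 + 1\right)^{2}}{3} = -1 + \frac{2^{2}}{3} = -1 + \frac{1}{3} \cdot 4 = -1 + \frac{4}{3} = \frac{1}{3} \approx 0.33333$)
$\left(Y - 9\right) m = \left(-7 - 9\right) \frac{1}{3} = \left(-16\right) \frac{1}{3} = - \frac{16}{3}$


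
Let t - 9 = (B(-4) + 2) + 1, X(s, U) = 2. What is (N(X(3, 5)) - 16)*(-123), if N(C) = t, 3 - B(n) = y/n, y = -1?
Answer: 615/4 ≈ 153.75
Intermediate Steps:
B(n) = 3 + 1/n (B(n) = 3 - (-1)/n = 3 + 1/n)
t = 59/4 (t = 9 + (((3 + 1/(-4)) + 2) + 1) = 9 + (((3 - 1/4) + 2) + 1) = 9 + ((11/4 + 2) + 1) = 9 + (19/4 + 1) = 9 + 23/4 = 59/4 ≈ 14.750)
N(C) = 59/4
(N(X(3, 5)) - 16)*(-123) = (59/4 - 16)*(-123) = -5/4*(-123) = 615/4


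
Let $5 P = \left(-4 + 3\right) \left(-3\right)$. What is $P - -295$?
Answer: $\frac{1478}{5} \approx 295.6$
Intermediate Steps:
$P = \frac{3}{5}$ ($P = \frac{\left(-4 + 3\right) \left(-3\right)}{5} = \frac{\left(-1\right) \left(-3\right)}{5} = \frac{1}{5} \cdot 3 = \frac{3}{5} \approx 0.6$)
$P - -295 = \frac{3}{5} - -295 = \frac{3}{5} + 295 = \frac{1478}{5}$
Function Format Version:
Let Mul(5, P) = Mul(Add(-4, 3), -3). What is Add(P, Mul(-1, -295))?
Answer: Rational(1478, 5) ≈ 295.60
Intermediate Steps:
P = Rational(3, 5) (P = Mul(Rational(1, 5), Mul(Add(-4, 3), -3)) = Mul(Rational(1, 5), Mul(-1, -3)) = Mul(Rational(1, 5), 3) = Rational(3, 5) ≈ 0.60000)
Add(P, Mul(-1, -295)) = Add(Rational(3, 5), Mul(-1, -295)) = Add(Rational(3, 5), 295) = Rational(1478, 5)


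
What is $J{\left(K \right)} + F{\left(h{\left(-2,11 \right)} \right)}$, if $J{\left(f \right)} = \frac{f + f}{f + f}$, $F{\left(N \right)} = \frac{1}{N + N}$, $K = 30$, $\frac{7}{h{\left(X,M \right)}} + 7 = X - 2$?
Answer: $\frac{3}{14} \approx 0.21429$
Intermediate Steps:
$h{\left(X,M \right)} = \frac{7}{-9 + X}$ ($h{\left(X,M \right)} = \frac{7}{-7 + \left(X - 2\right)} = \frac{7}{-7 + \left(-2 + X\right)} = \frac{7}{-9 + X}$)
$F{\left(N \right)} = \frac{1}{2 N}$
$J{\left(f \right)} = 1$ ($J{\left(f \right)} = \frac{2 f}{2 f} = 2 f \frac{1}{2 f} = 1$)
$J{\left(K \right)} + F{\left(h{\left(-2,11 \right)} \right)} = 1 + \frac{1}{2 \frac{7}{-9 - 2}} = 1 + \frac{1}{2 \frac{7}{-11}} = 1 + \frac{1}{2 \cdot 7 \left(- \frac{1}{11}\right)} = 1 + \frac{1}{2 \left(- \frac{7}{11}\right)} = 1 + \frac{1}{2} \left(- \frac{11}{7}\right) = 1 - \frac{11}{14} = \frac{3}{14}$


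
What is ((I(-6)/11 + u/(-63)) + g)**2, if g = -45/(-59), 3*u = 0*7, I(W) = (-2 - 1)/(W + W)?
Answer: 4157521/6739216 ≈ 0.61691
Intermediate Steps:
I(W) = -3/(2*W) (I(W) = -3*1/(2*W) = -3/(2*W))
u = 0 (u = (0*7)/3 = (1/3)*0 = 0)
g = 45/59 (g = -45*(-1/59) = 45/59 ≈ 0.76271)
((I(-6)/11 + u/(-63)) + g)**2 = ((-3/2/(-6)/11 + 0/(-63)) + 45/59)**2 = ((-3/2*(-1/6)*(1/11) + 0*(-1/63)) + 45/59)**2 = (((1/4)*(1/11) + 0) + 45/59)**2 = ((1/44 + 0) + 45/59)**2 = (1/44 + 45/59)**2 = (2039/2596)**2 = 4157521/6739216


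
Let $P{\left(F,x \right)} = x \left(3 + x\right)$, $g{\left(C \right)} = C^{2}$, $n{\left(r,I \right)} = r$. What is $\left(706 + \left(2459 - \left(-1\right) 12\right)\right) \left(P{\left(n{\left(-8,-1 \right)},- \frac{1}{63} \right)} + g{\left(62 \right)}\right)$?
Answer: $\frac{5385596744}{441} \approx 1.2212 \cdot 10^{7}$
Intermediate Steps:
$\left(706 + \left(2459 - \left(-1\right) 12\right)\right) \left(P{\left(n{\left(-8,-1 \right)},- \frac{1}{63} \right)} + g{\left(62 \right)}\right) = \left(706 + \left(2459 - \left(-1\right) 12\right)\right) \left(- \frac{1}{63} \left(3 - \frac{1}{63}\right) + 62^{2}\right) = \left(706 + \left(2459 - -12\right)\right) \left(\left(-1\right) \frac{1}{63} \left(3 - \frac{1}{63}\right) + 3844\right) = \left(706 + \left(2459 + 12\right)\right) \left(- \frac{3 - \frac{1}{63}}{63} + 3844\right) = \left(706 + 2471\right) \left(\left(- \frac{1}{63}\right) \frac{188}{63} + 3844\right) = 3177 \left(- \frac{188}{3969} + 3844\right) = 3177 \cdot \frac{15256648}{3969} = \frac{5385596744}{441}$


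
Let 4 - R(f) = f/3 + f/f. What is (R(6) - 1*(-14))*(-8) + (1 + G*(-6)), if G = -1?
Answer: -113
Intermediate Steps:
R(f) = 3 - f/3 (R(f) = 4 - (f/3 + f/f) = 4 - (f*(⅓) + 1) = 4 - (f/3 + 1) = 4 - (1 + f/3) = 4 + (-1 - f/3) = 3 - f/3)
(R(6) - 1*(-14))*(-8) + (1 + G*(-6)) = ((3 - ⅓*6) - 1*(-14))*(-8) + (1 - 1*(-6)) = ((3 - 2) + 14)*(-8) + (1 + 6) = (1 + 14)*(-8) + 7 = 15*(-8) + 7 = -120 + 7 = -113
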